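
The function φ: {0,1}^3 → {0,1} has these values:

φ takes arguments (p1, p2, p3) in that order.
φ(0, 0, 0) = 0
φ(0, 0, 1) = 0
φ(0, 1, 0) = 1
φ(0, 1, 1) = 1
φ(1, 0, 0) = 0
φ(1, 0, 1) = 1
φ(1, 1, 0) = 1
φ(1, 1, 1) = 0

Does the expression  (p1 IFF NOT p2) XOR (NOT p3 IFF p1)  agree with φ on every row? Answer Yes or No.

Test each input against both φ and the formula:
  p1=0, p2=0, p3=0: formula gives 0, φ = 0 ✓
  p1=0, p2=0, p3=1: formula gives 1, but φ = 0 ✗
Row (0,0,1) is a counterexample, so the formula is not equivalent to φ.

No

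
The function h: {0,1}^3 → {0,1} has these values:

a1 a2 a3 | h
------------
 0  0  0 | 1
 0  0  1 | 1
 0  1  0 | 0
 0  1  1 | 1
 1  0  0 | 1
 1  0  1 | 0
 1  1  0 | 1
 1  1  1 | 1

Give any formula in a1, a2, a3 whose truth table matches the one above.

h(a1, a2, a3) = ~(((~a1 & a2) & ~a3) | ((a1 & ~a2) & a3))

The 0-rows are (0,1,0), (1,0,1). Take each as a conjunction (¬a1·a2·¬a3, a1·¬a2·a3), form their disjunction, and complement — that gives a formula that is 1 everywhere h is.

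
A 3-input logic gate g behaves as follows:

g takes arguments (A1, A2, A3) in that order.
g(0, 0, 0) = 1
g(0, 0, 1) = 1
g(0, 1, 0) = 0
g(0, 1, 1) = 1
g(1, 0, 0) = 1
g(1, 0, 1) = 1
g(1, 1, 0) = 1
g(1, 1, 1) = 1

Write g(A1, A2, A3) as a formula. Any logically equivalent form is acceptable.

g is 0 on exactly one input, (0,1,0), whose minterm is ¬A1·A2·¬A3. So g is the negation of that single conjunction.

g(A1, A2, A3) = ((A1' · A2) · A3')'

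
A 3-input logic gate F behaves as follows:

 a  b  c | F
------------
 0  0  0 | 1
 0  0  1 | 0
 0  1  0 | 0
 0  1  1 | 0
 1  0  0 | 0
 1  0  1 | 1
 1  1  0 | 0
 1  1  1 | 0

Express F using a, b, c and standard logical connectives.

F(a, b, c) = ((a' · b') · c') + ((a · b') · c)

The 1-rows are (0,0,0), (1,0,1). Each contributes one minterm — ¬a·¬b·¬c; a·¬b·c — and their disjunction is a sum-of-products form of F.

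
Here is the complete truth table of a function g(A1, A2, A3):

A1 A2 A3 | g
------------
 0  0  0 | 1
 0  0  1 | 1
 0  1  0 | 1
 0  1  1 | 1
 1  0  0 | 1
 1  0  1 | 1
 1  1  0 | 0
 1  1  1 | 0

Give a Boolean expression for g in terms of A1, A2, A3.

g is 0 on only 2 rows — (1,1,0), (1,1,1). Writing each as a minterm (A1·A2·¬A3, A1·A2·A3) and OR-ing them characterizes exactly where g=0, so g is the negation of that disjunction.

g(A1, A2, A3) = (((A1 · A2) · A3') + ((A1 · A2) · A3))'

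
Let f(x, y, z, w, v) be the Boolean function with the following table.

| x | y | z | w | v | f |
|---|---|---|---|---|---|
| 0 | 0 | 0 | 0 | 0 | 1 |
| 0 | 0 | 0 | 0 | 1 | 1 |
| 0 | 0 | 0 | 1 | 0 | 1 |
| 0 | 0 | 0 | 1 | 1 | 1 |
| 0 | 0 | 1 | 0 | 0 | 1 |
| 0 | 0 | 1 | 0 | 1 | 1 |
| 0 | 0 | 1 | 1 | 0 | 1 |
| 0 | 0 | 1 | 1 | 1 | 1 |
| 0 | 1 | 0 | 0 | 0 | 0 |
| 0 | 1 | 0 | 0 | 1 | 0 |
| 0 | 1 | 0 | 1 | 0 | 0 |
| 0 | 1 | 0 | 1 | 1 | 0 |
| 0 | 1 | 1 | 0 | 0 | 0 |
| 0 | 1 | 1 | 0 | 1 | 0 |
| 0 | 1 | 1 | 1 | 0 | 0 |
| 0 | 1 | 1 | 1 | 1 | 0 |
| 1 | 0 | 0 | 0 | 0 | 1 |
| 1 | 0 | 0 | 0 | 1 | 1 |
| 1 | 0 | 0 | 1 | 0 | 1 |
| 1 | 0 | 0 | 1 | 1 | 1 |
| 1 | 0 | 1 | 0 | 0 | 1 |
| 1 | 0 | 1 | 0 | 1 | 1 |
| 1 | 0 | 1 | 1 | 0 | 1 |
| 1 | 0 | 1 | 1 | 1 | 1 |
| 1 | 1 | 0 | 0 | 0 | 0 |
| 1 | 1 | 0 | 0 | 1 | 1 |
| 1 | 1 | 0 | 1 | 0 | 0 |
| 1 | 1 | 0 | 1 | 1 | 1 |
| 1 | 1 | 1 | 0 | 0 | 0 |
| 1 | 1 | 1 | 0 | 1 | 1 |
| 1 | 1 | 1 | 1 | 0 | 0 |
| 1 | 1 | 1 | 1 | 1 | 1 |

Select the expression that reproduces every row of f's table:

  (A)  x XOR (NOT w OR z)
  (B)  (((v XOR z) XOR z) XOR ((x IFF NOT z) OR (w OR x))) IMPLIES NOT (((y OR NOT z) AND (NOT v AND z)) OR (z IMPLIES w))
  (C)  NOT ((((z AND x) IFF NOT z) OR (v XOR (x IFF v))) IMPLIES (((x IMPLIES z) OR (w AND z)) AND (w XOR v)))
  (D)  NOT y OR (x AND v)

(A) fails at (0,0,0,1,0): the formula yields 0, f is 1.
(B) fails at (0,0,0,0,1): the formula yields 0, f is 1.
(C) fails at (0,0,0,0,1): the formula yields 0, f is 1.
That leaves (D). Evaluating it on every row reproduces the table of f exactly.

D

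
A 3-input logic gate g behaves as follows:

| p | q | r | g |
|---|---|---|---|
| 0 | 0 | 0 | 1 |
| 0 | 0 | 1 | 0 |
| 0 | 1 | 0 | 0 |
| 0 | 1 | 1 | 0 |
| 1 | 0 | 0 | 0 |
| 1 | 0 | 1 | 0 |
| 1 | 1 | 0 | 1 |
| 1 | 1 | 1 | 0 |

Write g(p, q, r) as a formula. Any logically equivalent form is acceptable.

The 1-rows are (0,0,0), (1,1,0). Each contributes one minterm — ¬p·¬q·¬r; p·q·¬r — and their disjunction is a sum-of-products form of g.

g(p, q, r) = ((~p & ~q) & ~r) | ((p & q) & ~r)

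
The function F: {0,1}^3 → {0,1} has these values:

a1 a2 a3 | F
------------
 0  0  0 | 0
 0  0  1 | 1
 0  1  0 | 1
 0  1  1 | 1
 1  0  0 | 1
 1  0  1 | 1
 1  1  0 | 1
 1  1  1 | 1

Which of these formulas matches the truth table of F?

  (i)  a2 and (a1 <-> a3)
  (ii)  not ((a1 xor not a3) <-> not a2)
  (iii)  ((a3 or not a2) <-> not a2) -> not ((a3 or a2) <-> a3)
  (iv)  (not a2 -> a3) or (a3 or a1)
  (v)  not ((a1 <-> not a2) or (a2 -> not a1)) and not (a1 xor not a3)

iv

(i) disagrees with F on (0,0,1) (formula → 0, table → 1); rule it out.
(ii) disagrees with F on (0,1,1) (formula → 0, table → 1); rule it out.
(iii) disagrees with F on (0,0,1) (formula → 0, table → 1); rule it out.
(v) disagrees with F on (0,0,1) (formula → 0, table → 1); rule it out.
(iv) is the remaining candidate, and it agrees with F on all 8 inputs.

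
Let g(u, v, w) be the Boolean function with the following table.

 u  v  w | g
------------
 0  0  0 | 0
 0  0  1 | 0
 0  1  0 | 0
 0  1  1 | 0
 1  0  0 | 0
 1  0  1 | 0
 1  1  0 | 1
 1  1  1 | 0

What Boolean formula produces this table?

Only row (1,1,0) gives 1. That row's minterm u·v·¬w is g directly.

g(u, v, w) = (u ∧ v) ∧ ¬w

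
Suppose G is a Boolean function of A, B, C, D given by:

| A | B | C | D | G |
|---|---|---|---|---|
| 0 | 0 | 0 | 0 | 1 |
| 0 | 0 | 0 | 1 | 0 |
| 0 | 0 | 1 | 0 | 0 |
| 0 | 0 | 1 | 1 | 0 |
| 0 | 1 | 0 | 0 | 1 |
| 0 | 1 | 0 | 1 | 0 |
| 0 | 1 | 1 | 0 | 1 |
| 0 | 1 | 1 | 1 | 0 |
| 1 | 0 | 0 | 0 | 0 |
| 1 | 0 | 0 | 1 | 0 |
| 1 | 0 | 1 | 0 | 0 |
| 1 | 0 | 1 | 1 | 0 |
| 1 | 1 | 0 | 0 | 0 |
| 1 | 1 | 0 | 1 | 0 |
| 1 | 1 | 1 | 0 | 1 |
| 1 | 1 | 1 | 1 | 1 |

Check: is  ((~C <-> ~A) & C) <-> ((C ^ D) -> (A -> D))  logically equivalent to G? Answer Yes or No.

Evaluate ((~C <-> ~A) & C) <-> ((C ^ D) -> (A -> D)) on each row and compare to G:
  A=0, B=0, C=0, D=0: formula gives 0, but G = 1 ✗
Since they disagree at (0,0,0,0), the expression is not a correct formula for G.

No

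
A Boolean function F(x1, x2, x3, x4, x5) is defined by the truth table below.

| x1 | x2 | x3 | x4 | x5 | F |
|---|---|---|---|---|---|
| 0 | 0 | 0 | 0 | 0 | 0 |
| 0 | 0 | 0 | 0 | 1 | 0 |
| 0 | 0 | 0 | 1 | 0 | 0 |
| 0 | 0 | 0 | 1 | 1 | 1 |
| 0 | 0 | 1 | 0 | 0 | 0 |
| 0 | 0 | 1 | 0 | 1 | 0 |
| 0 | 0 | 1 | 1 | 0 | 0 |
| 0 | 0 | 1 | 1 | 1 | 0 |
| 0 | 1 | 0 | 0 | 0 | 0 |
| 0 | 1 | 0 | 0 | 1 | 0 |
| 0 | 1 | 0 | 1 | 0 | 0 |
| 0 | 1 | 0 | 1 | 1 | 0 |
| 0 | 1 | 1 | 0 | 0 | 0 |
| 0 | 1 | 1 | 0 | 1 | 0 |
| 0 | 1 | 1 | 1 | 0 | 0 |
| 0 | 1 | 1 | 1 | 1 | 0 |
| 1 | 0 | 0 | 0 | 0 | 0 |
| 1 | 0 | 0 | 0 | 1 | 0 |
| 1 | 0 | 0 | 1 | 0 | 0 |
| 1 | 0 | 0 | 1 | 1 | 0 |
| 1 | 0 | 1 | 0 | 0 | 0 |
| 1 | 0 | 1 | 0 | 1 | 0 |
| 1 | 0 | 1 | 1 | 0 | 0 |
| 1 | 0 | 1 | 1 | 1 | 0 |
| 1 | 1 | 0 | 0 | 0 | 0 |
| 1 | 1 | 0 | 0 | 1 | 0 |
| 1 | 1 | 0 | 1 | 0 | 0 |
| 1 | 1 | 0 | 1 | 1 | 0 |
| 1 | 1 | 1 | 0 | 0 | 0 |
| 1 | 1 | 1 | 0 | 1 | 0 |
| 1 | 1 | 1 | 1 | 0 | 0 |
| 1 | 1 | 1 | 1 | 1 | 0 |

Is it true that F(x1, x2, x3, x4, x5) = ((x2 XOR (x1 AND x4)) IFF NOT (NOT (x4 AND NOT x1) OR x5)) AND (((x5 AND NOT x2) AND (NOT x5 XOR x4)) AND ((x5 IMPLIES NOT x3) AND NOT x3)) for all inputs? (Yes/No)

Check the formula against F row by row:
  x1=0, x2=0, x3=0, x4=0, x5=0: formula gives 0, F = 0 ✓
  x1=0, x2=0, x3=0, x4=0, x5=1: formula gives 0, F = 0 ✓
  x1=0, x2=0, x3=0, x4=1, x5=0: formula gives 0, F = 0 ✓
  x1=0, x2=0, x3=0, x4=1, x5=1: formula gives 1, F = 1 ✓
  … (the remaining 28 rows also agree.)
No disagreement on any input; they are logically equivalent.

Yes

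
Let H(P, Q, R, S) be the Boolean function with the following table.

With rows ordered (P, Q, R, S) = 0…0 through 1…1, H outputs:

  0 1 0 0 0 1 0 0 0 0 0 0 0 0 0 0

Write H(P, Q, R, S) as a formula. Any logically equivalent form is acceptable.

Collect the rows where H=1 — (0,0,0,1), (0,1,0,1) — and write one minterm per row: ¬P·¬Q·¬R·S, ¬P·Q·¬R·S. Their union (logical OR) reproduces the table exactly.

H(P, Q, R, S) = (((~P & ~Q) & ~R) & S) | (((~P & Q) & ~R) & S)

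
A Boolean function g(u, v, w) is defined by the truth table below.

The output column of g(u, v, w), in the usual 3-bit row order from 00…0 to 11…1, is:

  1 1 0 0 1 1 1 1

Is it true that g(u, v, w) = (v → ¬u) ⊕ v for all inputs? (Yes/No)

Check the formula against g row by row:
  u=0, v=0, w=0: formula gives 1, g = 1 ✓
  u=0, v=0, w=1: formula gives 1, g = 1 ✓
  u=0, v=1, w=0: formula gives 0, g = 0 ✓
  u=0, v=1, w=1: formula gives 0, g = 0 ✓
  u=1, v=0, w=0: formula gives 1, g = 1 ✓
  … (the remaining 3 rows also agree.)
All 8 rows match — the expression computes g exactly.

Yes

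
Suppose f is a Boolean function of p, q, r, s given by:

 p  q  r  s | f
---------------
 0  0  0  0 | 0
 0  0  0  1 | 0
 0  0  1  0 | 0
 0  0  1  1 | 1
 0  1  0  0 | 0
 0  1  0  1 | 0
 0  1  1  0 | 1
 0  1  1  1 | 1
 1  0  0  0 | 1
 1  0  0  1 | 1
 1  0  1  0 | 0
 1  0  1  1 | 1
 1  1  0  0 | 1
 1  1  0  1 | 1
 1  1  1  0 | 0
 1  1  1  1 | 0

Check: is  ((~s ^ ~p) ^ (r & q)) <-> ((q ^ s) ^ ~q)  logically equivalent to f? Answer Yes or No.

No

Evaluate ((~s ^ ~p) ^ (r & q)) <-> ((q ^ s) ^ ~q) on each row and compare to f:
  p=0, q=0, r=0, s=0: formula gives 0, f = 0 ✓
  p=0, q=0, r=0, s=1: formula gives 0, f = 0 ✓
  p=0, q=0, r=1, s=0: formula gives 0, f = 0 ✓
  p=0, q=0, r=1, s=1: formula gives 0, but f = 1 ✗
Row (0,0,1,1) is a counterexample, so the formula is not equivalent to f.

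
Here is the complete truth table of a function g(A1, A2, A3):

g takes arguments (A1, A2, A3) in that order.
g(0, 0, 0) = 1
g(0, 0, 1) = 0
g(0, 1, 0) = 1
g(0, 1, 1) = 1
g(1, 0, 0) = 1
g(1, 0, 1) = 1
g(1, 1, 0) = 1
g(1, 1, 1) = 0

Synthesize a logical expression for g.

The 0-rows are (0,0,1), (1,1,1). Take each as a conjunction (¬A1·¬A2·A3, A1·A2·A3), form their disjunction, and complement — that gives a formula that is 1 everywhere g is.

g(A1, A2, A3) = not (((not A1 and not A2) and A3) or ((A1 and A2) and A3))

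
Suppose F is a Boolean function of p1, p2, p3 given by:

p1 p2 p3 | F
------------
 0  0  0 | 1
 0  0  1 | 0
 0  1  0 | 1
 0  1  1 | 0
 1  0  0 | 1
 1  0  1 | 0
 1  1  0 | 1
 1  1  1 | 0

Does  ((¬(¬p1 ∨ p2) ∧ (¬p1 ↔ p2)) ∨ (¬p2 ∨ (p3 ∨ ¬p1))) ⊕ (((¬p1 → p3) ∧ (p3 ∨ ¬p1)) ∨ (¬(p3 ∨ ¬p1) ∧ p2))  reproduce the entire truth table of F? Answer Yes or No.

Yes

Evaluate ((¬(¬p1 ∨ p2) ∧ (¬p1 ↔ p2)) ∨ (¬p2 ∨ (p3 ∨ ¬p1))) ⊕ (((¬p1 → p3) ∧ (p3 ∨ ¬p1)) ∨ (¬(p3 ∨ ¬p1) ∧ p2)) on each row and compare to F:
  p1=0, p2=0, p3=0: formula gives 1, F = 1 ✓
  p1=0, p2=0, p3=1: formula gives 0, F = 0 ✓
  p1=0, p2=1, p3=0: formula gives 1, F = 1 ✓
  p1=0, p2=1, p3=1: formula gives 0, F = 0 ✓
  p1=1, p2=0, p3=0: formula gives 1, F = 1 ✓
  … (the remaining 3 rows also agree.)
No disagreement on any input; they are logically equivalent.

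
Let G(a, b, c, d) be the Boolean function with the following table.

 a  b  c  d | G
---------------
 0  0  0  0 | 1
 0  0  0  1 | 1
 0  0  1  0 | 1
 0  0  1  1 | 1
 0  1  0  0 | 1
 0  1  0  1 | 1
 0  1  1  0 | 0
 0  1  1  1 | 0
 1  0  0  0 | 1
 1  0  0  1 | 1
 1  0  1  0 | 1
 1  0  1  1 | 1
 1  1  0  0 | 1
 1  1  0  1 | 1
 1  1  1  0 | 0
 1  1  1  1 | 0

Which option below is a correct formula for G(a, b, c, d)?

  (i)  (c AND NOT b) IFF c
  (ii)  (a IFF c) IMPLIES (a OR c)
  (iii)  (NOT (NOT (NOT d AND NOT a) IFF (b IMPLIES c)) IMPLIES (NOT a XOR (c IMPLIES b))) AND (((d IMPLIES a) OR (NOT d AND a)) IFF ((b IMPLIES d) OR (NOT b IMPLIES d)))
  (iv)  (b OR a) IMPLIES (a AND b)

i

(ii) disagrees with G on (0,0,0,0) (formula → 0, table → 1); rule it out.
(iii) disagrees with G on (0,0,0,0) (formula → 0, table → 1); rule it out.
(iv) disagrees with G on (0,1,0,0) (formula → 0, table → 1); rule it out.
(i) is the remaining candidate, and it agrees with G on all 16 inputs.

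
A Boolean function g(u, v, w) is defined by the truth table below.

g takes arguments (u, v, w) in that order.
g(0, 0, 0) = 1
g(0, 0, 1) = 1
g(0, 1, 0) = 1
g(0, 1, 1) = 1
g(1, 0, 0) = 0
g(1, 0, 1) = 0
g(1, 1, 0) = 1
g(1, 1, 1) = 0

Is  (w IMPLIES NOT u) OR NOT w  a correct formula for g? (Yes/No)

Test each input against both g and the formula:
  u=0, v=0, w=0: formula gives 1, g = 1 ✓
  u=0, v=0, w=1: formula gives 1, g = 1 ✓
  u=0, v=1, w=0: formula gives 1, g = 1 ✓
  u=0, v=1, w=1: formula gives 1, g = 1 ✓
  u=1, v=0, w=0: formula gives 1, but g = 0 ✗
A single disagreement suffices: at (1,0,0) they differ, so the formula does not compute g.

No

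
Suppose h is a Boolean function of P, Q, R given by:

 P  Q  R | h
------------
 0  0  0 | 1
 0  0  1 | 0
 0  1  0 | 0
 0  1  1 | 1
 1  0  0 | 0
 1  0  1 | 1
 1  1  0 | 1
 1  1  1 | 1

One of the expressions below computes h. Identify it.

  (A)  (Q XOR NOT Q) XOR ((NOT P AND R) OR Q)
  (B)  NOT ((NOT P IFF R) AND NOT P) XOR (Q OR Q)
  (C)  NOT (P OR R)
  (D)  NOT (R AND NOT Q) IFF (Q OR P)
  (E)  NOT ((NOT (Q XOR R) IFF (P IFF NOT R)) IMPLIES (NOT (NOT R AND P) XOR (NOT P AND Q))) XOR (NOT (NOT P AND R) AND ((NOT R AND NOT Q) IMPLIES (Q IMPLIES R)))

E

(A) fails at (0,1,1): the formula yields 0, h is 1.
(B) fails at (1,0,0): the formula yields 1, h is 0.
(C) fails at (0,1,0): the formula yields 1, h is 0.
(D) fails at (0,0,0): the formula yields 0, h is 1.
Only (E) survives; checking it on all 8 rows confirms it matches h.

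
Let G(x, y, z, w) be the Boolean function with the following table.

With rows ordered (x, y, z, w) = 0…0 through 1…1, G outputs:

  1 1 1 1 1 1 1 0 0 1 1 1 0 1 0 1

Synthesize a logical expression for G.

G(x, y, z, w) = ((((((x' · y) · z) · w) + (((x · y') · z') · w')) + (((x · y) · z') · w')) + (((x · y) · z) · w'))'

There are just 4 zero rows: (0,1,1,1), (1,0,0,0), (1,1,0,0), (1,1,1,0). Their minterms are ¬x·y·z·w, x·¬y·¬z·¬w, x·y·¬z·¬w, x·y·z·¬w; the OR of those covers precisely the 0-outputs, and negating it yields G.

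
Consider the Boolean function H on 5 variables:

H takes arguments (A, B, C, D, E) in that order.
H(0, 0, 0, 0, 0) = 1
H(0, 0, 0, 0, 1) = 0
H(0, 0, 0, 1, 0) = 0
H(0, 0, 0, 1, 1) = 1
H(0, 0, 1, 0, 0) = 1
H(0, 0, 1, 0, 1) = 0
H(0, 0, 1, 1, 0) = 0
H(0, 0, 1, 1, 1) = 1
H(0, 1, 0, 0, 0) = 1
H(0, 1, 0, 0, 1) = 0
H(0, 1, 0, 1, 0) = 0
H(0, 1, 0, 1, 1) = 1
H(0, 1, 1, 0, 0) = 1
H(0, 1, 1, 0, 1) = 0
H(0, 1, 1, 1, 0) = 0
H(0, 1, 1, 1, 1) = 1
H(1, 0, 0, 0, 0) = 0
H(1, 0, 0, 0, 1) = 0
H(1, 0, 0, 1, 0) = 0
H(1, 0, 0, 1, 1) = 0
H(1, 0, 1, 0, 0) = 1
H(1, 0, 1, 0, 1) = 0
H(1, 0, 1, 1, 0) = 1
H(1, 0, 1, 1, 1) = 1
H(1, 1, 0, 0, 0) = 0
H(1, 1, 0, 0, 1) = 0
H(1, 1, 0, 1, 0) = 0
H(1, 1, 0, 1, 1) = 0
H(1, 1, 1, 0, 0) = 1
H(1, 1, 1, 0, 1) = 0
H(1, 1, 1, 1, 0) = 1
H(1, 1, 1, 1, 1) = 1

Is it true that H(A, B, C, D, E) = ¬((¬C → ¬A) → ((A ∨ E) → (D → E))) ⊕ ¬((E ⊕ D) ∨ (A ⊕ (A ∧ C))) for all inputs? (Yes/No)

Yes

Check the formula against H row by row:
  A=0, B=0, C=0, D=0, E=0: formula gives 1, H = 1 ✓
  A=0, B=0, C=0, D=0, E=1: formula gives 0, H = 0 ✓
  A=0, B=0, C=0, D=1, E=0: formula gives 0, H = 0 ✓
  A=0, B=0, C=0, D=1, E=1: formula gives 1, H = 1 ✓
  …and likewise for the remaining 28 rows.
No disagreement on any input; they are logically equivalent.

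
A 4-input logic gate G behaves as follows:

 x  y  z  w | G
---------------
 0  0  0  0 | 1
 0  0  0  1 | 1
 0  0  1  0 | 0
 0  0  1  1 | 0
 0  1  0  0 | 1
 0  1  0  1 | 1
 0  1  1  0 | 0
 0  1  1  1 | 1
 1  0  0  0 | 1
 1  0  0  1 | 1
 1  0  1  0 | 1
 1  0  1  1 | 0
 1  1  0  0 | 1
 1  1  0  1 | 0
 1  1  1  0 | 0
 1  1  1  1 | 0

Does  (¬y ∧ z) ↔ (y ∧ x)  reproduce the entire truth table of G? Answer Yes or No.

Evaluate (¬y ∧ z) ↔ (y ∧ x) on each row and compare to G:
  x=0, y=0, z=0, w=0: formula gives 1, G = 1 ✓
  x=0, y=0, z=0, w=1: formula gives 1, G = 1 ✓
  x=0, y=0, z=1, w=0: formula gives 0, G = 0 ✓
  x=0, y=0, z=1, w=1: formula gives 0, G = 0 ✓
  …
  x=0, y=1, z=1, w=0: formula gives 1, but G = 0 ✗
Since they disagree at (0,1,1,0), the expression is not a correct formula for G.

No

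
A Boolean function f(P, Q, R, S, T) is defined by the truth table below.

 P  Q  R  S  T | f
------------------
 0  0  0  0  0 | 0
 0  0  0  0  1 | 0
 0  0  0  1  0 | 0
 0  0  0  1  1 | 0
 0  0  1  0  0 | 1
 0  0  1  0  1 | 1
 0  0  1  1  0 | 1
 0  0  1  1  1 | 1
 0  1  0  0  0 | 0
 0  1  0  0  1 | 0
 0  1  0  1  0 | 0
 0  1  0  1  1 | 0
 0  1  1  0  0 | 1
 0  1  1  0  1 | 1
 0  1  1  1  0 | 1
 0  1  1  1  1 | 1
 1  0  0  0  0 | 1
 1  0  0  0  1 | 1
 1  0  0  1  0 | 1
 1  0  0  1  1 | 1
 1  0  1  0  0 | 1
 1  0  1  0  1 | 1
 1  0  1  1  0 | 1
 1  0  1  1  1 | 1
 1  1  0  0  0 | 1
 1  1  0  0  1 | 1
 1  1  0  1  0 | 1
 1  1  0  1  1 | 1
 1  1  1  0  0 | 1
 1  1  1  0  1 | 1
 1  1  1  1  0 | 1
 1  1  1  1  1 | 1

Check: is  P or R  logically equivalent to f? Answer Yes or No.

Yes

Test each input against both f and the formula:
  P=0, Q=0, R=0, S=0, T=0: formula gives 0, f = 0 ✓
  P=0, Q=0, R=0, S=0, T=1: formula gives 0, f = 0 ✓
  P=0, Q=0, R=0, S=1, T=0: formula gives 0, f = 0 ✓
  P=0, Q=0, R=0, S=1, T=1: formula gives 0, f = 0 ✓
  …and likewise for the remaining 28 rows.
No disagreement on any input; they are logically equivalent.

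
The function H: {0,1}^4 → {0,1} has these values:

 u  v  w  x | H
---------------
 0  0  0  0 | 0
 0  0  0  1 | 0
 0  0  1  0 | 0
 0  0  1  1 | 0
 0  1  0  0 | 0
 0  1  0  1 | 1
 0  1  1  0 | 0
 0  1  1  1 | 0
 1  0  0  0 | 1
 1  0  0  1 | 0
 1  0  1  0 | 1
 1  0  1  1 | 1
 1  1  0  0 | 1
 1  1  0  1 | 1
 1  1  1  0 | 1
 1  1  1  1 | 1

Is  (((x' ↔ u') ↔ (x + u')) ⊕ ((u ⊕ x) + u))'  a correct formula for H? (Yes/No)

No

Evaluate (((x' ↔ u') ↔ (x + u')) ⊕ ((u ⊕ x) + u))' on each row and compare to H:
  u=0, v=0, w=0, x=0: formula gives 0, H = 0 ✓
  u=0, v=0, w=0, x=1: formula gives 0, H = 0 ✓
  u=0, v=0, w=1, x=0: formula gives 0, H = 0 ✓
  u=0, v=0, w=1, x=1: formula gives 0, H = 0 ✓
  …
  u=0, v=1, w=0, x=1: formula gives 0, but H = 1 ✗
Row (0,1,0,1) is a counterexample, so the formula is not equivalent to H.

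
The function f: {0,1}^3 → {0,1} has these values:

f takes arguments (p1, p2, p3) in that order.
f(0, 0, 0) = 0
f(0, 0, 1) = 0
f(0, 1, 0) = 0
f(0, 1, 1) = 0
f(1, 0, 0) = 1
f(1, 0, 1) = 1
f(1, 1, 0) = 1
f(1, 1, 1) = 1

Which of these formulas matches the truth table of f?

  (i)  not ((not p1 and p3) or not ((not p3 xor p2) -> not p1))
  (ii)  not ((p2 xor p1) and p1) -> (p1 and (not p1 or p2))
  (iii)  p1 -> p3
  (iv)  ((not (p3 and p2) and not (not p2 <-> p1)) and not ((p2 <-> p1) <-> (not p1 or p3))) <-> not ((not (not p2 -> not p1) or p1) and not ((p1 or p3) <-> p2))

(i): at (0,0,0) it gives 1, but f = 0 — eliminated.
(iii): at (0,0,0) it gives 1, but f = 0 — eliminated.
(iv): at (1,1,1) it gives 0, but f = 1 — eliminated.
Only (ii) survives; checking it on all 8 rows confirms it matches f.

ii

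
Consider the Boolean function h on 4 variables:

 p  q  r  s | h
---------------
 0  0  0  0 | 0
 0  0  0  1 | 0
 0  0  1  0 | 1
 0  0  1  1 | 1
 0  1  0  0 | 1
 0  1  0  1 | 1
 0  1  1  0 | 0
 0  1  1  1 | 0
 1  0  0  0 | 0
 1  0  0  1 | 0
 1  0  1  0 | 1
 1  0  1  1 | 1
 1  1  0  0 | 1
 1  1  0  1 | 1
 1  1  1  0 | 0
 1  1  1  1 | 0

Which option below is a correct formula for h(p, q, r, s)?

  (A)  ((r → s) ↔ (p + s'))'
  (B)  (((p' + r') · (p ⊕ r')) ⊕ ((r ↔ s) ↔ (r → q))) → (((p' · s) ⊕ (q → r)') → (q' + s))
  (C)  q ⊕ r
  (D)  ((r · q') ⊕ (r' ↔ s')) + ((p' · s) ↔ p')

(A) disagrees with h on (0,0,0,1) (formula → 1, table → 0); rule it out.
(B) disagrees with h on (0,0,0,0) (formula → 1, table → 0); rule it out.
(D) disagrees with h on (0,0,0,0) (formula → 1, table → 0); rule it out.
That leaves (C). Evaluating it on every row reproduces the table of h exactly.

C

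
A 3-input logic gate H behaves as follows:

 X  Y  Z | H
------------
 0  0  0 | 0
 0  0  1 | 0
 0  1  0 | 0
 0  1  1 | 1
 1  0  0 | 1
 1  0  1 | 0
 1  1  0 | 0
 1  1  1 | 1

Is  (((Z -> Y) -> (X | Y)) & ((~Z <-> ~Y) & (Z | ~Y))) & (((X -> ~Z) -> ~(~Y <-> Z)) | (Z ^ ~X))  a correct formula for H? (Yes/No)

Yes

Test each input against both H and the formula:
  X=0, Y=0, Z=0: formula gives 0, H = 0 ✓
  X=0, Y=0, Z=1: formula gives 0, H = 0 ✓
  X=0, Y=1, Z=0: formula gives 0, H = 0 ✓
  X=0, Y=1, Z=1: formula gives 1, H = 1 ✓
  X=1, Y=0, Z=0: formula gives 1, H = 1 ✓
  …and likewise for the remaining 3 rows.
Every row agrees, so the formula is equivalent.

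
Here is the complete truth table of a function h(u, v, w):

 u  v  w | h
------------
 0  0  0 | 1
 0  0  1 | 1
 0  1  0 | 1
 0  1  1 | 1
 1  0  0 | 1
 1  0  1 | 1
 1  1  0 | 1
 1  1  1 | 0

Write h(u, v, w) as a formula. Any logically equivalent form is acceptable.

h(u, v, w) = ((u · v) · w)'

Only row (1,1,1) gives 0. So h is 1 everywhere except there — the complement of the minterm u·v·w.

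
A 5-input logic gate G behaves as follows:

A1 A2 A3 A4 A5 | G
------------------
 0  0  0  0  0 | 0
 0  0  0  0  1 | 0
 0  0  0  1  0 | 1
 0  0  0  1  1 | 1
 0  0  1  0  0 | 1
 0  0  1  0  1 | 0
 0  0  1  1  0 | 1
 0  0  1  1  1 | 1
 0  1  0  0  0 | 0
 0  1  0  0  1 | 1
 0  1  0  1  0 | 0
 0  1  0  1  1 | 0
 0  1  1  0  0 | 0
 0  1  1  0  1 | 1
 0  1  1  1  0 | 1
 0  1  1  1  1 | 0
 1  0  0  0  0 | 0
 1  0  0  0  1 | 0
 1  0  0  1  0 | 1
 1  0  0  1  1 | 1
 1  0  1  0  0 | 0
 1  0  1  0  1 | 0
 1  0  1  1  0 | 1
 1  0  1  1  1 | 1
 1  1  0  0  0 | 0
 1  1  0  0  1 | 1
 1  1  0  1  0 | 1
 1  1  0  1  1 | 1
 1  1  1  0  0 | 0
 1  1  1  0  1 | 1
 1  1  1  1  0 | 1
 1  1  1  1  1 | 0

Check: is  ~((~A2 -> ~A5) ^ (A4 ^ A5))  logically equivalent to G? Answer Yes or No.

Check the formula against G row by row:
  A1=0, A2=0, A3=0, A4=0, A5=0: formula gives 0, G = 0 ✓
  A1=0, A2=0, A3=0, A4=0, A5=1: formula gives 0, G = 0 ✓
  A1=0, A2=0, A3=0, A4=1, A5=0: formula gives 1, G = 1 ✓
  A1=0, A2=0, A3=0, A4=1, A5=1: formula gives 1, G = 1 ✓
  A1=0, A2=0, A3=1, A4=0, A5=0: formula gives 0, but G = 1 ✗
Row (0,0,1,0,0) is a counterexample, so the formula is not equivalent to G.

No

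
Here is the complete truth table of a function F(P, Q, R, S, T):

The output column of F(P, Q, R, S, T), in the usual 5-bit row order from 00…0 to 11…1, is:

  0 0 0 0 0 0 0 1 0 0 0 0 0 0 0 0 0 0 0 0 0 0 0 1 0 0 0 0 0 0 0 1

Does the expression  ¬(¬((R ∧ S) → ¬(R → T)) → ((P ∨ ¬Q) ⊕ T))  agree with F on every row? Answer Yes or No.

Yes

Evaluate ¬(¬((R ∧ S) → ¬(R → T)) → ((P ∨ ¬Q) ⊕ T)) on each row and compare to F:
  P=0, Q=0, R=0, S=0, T=0: formula gives 0, F = 0 ✓
  P=0, Q=0, R=0, S=0, T=1: formula gives 0, F = 0 ✓
  P=0, Q=0, R=0, S=1, T=0: formula gives 0, F = 0 ✓
  P=0, Q=0, R=0, S=1, T=1: formula gives 0, F = 0 ✓
  … (the remaining 28 rows also agree.)
No disagreement on any input; they are logically equivalent.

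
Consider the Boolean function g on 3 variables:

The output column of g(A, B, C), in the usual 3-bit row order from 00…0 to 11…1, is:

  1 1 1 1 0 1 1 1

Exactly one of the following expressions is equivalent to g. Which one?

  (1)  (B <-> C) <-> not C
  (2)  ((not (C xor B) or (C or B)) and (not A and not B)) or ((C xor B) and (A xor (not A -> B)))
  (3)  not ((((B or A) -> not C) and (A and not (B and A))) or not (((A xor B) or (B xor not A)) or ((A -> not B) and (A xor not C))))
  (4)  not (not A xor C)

3

(1) disagrees with g on (0,1,0) (formula → 0, table → 1); rule it out.
(2) disagrees with g on (0,1,1) (formula → 0, table → 1); rule it out.
(4) disagrees with g on (0,0,0) (formula → 0, table → 1); rule it out.
That leaves (3). Evaluating it on every row reproduces the table of g exactly.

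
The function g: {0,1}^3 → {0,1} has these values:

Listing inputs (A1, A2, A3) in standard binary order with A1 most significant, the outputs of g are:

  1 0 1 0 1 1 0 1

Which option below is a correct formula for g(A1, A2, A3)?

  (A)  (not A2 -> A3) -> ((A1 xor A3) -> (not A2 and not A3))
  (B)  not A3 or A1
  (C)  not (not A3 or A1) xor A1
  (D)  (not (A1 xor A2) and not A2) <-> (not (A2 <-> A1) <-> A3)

A

(B) fails at (1,1,0): the formula yields 1, g is 0.
(C) fails at (0,0,0): the formula yields 0, g is 1.
(D) fails at (1,0,1): the formula yields 0, g is 1.
(A) is the remaining candidate, and it agrees with g on all 8 inputs.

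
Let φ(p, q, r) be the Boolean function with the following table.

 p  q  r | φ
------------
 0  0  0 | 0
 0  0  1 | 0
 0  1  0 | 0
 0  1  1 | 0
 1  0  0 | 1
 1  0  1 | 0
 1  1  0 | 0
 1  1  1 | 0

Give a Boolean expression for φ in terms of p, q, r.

φ is 1 on exactly one input, (1,0,0), whose minterm is p·¬q·¬r. So φ is just that conjunction.

φ(p, q, r) = (p and not q) and not r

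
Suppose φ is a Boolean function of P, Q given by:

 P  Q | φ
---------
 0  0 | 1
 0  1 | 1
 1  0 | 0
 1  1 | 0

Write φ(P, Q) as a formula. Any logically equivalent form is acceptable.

The output is the negation of P.

φ(P, Q) = NOT P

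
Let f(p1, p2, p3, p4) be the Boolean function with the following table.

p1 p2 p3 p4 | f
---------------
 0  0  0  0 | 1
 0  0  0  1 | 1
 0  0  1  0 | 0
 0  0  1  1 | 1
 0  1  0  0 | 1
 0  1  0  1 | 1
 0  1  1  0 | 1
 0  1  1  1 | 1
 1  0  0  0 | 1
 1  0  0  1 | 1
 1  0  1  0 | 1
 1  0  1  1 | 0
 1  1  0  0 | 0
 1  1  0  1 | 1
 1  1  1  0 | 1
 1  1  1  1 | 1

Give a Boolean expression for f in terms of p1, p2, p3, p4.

f(p1, p2, p3, p4) = ¬(((((¬p1 ∧ ¬p2) ∧ p3) ∧ ¬p4) ∨ (((p1 ∧ ¬p2) ∧ p3) ∧ p4)) ∨ (((p1 ∧ p2) ∧ ¬p3) ∧ ¬p4))

There are just 3 zero rows: (0,0,1,0), (1,0,1,1), (1,1,0,0). Their minterms are ¬p1·¬p2·p3·¬p4, p1·¬p2·p3·p4, p1·p2·¬p3·¬p4; the OR of those covers precisely the 0-outputs, and negating it yields f.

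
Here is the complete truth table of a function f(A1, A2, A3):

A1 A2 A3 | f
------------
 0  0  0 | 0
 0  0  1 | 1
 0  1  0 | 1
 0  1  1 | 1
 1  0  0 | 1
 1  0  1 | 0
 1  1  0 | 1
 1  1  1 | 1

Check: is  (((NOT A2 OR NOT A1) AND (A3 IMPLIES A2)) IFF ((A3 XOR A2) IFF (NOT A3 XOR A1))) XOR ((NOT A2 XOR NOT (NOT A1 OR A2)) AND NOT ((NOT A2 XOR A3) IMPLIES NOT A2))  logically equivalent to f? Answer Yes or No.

Test each input against both f and the formula:
  A1=0, A2=0, A3=0: formula gives 0, f = 0 ✓
  A1=0, A2=0, A3=1: formula gives 1, f = 1 ✓
  A1=0, A2=1, A3=0: formula gives 1, f = 1 ✓
  A1=0, A2=1, A3=1: formula gives 1, f = 1 ✓
  A1=1, A2=0, A3=0: formula gives 1, f = 1 ✓
  …and likewise for the remaining 3 rows.
All 8 rows match — the expression computes f exactly.

Yes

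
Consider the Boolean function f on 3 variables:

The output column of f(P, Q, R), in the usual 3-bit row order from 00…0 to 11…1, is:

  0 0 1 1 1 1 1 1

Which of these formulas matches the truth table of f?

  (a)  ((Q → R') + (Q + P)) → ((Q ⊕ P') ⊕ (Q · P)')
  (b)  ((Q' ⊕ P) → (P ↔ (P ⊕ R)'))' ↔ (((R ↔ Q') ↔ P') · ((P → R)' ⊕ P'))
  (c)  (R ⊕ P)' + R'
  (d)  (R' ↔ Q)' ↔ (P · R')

a

(b): at (0,1,0) it gives 0, but f = 1 — eliminated.
(c): at (0,0,0) it gives 1, but f = 0 — eliminated.
(d): at (0,0,1) it gives 1, but f = 0 — eliminated.
(a) is the remaining candidate, and it agrees with f on all 8 inputs.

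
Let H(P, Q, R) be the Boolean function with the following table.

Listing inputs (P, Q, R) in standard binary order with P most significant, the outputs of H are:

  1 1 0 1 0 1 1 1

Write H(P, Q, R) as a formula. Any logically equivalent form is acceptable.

The 0-rows are (0,1,0), (1,0,0). Take each as a conjunction (¬P·Q·¬R, P·¬Q·¬R), form their disjunction, and complement — that gives a formula that is 1 everywhere H is.

H(P, Q, R) = NOT (((NOT P AND Q) AND NOT R) OR ((P AND NOT Q) AND NOT R))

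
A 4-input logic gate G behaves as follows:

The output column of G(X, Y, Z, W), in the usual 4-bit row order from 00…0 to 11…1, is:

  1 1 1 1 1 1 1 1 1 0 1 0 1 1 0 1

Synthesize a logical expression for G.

G is 0 on only 3 rows — (1,0,0,1), (1,0,1,1), (1,1,1,0). Writing each as a minterm (X·¬Y·¬Z·W, X·¬Y·Z·W, X·Y·Z·¬W) and OR-ing them characterizes exactly where G=0, so G is the negation of that disjunction.

G(X, Y, Z, W) = ¬(((((X ∧ ¬Y) ∧ ¬Z) ∧ W) ∨ (((X ∧ ¬Y) ∧ Z) ∧ W)) ∨ (((X ∧ Y) ∧ Z) ∧ ¬W))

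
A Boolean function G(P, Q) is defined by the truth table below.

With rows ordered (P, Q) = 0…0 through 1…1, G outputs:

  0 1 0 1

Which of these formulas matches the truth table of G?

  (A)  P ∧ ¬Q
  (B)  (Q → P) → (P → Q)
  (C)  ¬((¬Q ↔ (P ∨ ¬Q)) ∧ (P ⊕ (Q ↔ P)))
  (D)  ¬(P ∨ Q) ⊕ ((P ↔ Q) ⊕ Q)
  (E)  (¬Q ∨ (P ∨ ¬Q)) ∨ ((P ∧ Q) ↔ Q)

C

(A): at (0,1) it gives 0, but G = 1 — eliminated.
(B): at (0,0) it gives 1, but G = 0 — eliminated.
(D): at (1,1) it gives 0, but G = 1 — eliminated.
(E): at (0,0) it gives 1, but G = 0 — eliminated.
Only (C) survives; checking it on all 4 rows confirms it matches G.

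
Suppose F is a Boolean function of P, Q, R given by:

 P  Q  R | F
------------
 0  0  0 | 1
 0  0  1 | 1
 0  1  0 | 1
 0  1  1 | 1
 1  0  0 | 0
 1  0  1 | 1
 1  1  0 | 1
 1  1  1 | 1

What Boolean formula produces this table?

F(P, Q, R) = not ((P and not Q) and not R)

F is 0 on exactly one input, (1,0,0), whose minterm is P·¬Q·¬R. So F is the negation of that single conjunction.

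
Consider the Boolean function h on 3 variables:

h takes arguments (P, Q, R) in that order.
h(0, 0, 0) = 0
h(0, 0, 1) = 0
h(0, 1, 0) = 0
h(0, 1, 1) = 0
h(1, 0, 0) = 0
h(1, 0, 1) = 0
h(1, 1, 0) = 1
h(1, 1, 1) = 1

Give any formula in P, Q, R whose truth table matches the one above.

h(P, Q, R) = ((P and Q) and not R) or ((P and Q) and R)

h=1 on 2 inputs: (1,1,0), (1,1,1). Reading each as a conjunction of literals (P·Q·¬R, P·Q·R) and taking the OR gives the canonical DNF.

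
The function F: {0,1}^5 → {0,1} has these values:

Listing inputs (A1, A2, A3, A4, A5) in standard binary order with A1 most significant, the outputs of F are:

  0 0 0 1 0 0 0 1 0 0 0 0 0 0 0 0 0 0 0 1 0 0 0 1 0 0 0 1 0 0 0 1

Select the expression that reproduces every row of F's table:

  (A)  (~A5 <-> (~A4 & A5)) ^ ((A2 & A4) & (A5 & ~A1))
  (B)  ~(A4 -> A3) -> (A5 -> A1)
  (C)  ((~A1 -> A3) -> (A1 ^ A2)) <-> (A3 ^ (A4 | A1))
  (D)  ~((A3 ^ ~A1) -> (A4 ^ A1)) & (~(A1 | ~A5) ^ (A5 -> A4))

A

(B) disagrees with F on (0,0,0,0,0) (formula → 1, table → 0); rule it out.
(C) disagrees with F on (0,0,0,1,0) (formula → 1, table → 0); rule it out.
(D) disagrees with F on (0,0,0,0,0) (formula → 1, table → 0); rule it out.
(A) is the remaining candidate, and it agrees with F on all 32 inputs.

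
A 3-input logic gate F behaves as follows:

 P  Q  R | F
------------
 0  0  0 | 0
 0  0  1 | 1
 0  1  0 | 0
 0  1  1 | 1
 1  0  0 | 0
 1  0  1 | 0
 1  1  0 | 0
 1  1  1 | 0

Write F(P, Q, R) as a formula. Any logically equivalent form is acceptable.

Collect the rows where F=1 — (0,0,1), (0,1,1) — and write one minterm per row: ¬P·¬Q·R, ¬P·Q·R. Their union (logical OR) reproduces the table exactly.

F(P, Q, R) = ((¬P ∧ ¬Q) ∧ R) ∨ ((¬P ∧ Q) ∧ R)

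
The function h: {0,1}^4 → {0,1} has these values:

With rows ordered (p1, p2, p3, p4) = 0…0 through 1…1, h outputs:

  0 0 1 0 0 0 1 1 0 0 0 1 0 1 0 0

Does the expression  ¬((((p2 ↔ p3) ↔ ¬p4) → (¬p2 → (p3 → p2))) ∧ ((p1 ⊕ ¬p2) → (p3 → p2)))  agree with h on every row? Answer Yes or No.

Evaluate ¬((((p2 ↔ p3) ↔ ¬p4) → (¬p2 → (p3 → p2))) ∧ ((p1 ⊕ ¬p2) → (p3 → p2))) on each row and compare to h:
  p1=0, p2=0, p3=0, p4=0: formula gives 0, h = 0 ✓
  p1=0, p2=0, p3=0, p4=1: formula gives 0, h = 0 ✓
  p1=0, p2=0, p3=1, p4=0: formula gives 1, h = 1 ✓
  p1=0, p2=0, p3=1, p4=1: formula gives 1, but h = 0 ✗
Since they disagree at (0,0,1,1), the expression is not a correct formula for h.

No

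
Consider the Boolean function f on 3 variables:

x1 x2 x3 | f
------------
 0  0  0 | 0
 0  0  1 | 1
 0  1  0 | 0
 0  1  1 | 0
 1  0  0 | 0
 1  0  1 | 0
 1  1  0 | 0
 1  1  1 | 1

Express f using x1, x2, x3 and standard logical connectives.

f(x1, x2, x3) = ((~x1 & ~x2) & x3) | ((x1 & x2) & x3)

The 1-rows are (0,0,1), (1,1,1). Each contributes one minterm — ¬x1·¬x2·x3; x1·x2·x3 — and their disjunction is a sum-of-products form of f.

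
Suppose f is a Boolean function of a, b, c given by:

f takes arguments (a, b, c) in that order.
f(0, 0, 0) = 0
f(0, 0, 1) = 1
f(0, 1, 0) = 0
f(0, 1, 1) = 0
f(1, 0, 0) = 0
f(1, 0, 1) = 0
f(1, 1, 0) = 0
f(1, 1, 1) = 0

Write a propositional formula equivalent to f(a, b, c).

f(a, b, c) = (¬a ∧ ¬b) ∧ c

f is 1 on exactly one input, (0,0,1), whose minterm is ¬a·¬b·c. So f is just that conjunction.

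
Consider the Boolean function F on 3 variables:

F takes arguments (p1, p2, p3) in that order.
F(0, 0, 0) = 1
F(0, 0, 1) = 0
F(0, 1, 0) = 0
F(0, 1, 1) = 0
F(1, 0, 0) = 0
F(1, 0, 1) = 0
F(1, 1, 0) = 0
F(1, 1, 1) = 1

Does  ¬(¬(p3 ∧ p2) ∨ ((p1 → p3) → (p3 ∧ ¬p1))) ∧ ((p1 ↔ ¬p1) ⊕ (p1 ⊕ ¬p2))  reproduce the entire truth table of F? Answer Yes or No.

Evaluate ¬(¬(p3 ∧ p2) ∨ ((p1 → p3) → (p3 ∧ ¬p1))) ∧ ((p1 ↔ ¬p1) ⊕ (p1 ⊕ ¬p2)) on each row and compare to F:
  p1=0, p2=0, p3=0: formula gives 0, but F = 1 ✗
A single disagreement suffices: at (0,0,0) they differ, so the formula does not compute F.

No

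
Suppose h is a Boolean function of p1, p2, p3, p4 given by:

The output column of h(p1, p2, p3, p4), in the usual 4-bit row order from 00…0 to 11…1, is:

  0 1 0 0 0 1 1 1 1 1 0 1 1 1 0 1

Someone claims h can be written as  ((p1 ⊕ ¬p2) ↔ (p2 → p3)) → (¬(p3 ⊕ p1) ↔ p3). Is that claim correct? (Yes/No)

No

Evaluate ((p1 ⊕ ¬p2) ↔ (p2 → p3)) → (¬(p3 ⊕ p1) ↔ p3) on each row and compare to h:
  p1=0, p2=0, p3=0, p4=0: formula gives 0, h = 0 ✓
  p1=0, p2=0, p3=0, p4=1: formula gives 0, but h = 1 ✗
Row (0,0,0,1) is a counterexample, so the formula is not equivalent to h.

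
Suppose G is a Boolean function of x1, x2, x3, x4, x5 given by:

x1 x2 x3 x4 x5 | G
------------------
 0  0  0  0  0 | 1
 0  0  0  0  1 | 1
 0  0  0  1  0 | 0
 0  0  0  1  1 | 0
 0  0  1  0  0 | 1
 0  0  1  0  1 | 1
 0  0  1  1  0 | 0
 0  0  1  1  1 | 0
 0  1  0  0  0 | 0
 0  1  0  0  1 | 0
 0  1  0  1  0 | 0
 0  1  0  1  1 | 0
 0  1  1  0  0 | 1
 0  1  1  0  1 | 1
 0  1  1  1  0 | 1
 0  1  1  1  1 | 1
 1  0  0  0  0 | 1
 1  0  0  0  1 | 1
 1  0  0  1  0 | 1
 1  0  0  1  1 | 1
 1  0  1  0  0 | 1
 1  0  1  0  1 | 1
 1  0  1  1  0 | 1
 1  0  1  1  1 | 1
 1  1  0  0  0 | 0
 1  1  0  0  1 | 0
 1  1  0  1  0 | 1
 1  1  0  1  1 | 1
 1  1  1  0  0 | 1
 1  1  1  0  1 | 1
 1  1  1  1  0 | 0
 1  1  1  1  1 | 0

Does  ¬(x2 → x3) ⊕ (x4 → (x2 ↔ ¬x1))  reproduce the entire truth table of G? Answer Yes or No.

Test each input against both G and the formula:
  x1=0, x2=0, x3=0, x4=0, x5=0: formula gives 1, G = 1 ✓
  x1=0, x2=0, x3=0, x4=0, x5=1: formula gives 1, G = 1 ✓
  x1=0, x2=0, x3=0, x4=1, x5=0: formula gives 0, G = 0 ✓
  x1=0, x2=0, x3=0, x4=1, x5=1: formula gives 0, G = 0 ✓
  … (the remaining 28 rows also agree.)
No disagreement on any input; they are logically equivalent.

Yes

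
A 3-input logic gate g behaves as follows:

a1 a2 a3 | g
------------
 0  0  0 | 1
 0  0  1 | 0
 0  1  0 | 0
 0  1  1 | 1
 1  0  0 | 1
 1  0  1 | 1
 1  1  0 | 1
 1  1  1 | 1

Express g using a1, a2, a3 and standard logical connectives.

g(a1, a2, a3) = ~(((~a1 & ~a2) & a3) | ((~a1 & a2) & ~a3))

g is 0 on only 2 rows — (0,0,1), (0,1,0). Writing each as a minterm (¬a1·¬a2·a3, ¬a1·a2·¬a3) and OR-ing them characterizes exactly where g=0, so g is the negation of that disjunction.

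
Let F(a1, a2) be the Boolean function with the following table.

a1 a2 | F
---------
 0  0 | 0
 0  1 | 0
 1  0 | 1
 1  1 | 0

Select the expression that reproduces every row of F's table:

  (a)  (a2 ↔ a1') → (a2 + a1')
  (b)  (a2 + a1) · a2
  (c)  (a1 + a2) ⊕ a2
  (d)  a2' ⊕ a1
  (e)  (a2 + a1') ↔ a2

(a) fails at (0,0): the formula yields 1, F is 0.
(b) fails at (0,1): the formula yields 1, F is 0.
(d) fails at (0,0): the formula yields 1, F is 0.
(e) fails at (0,1): the formula yields 1, F is 0.
(c) is the remaining candidate, and it agrees with F on all 4 inputs.

c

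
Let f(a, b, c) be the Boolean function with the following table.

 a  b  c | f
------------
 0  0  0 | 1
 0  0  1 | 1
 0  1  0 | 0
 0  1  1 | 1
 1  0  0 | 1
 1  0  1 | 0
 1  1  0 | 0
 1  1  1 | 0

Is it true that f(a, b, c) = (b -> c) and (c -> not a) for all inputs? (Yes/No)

Yes

Test each input against both f and the formula:
  a=0, b=0, c=0: formula gives 1, f = 1 ✓
  a=0, b=0, c=1: formula gives 1, f = 1 ✓
  a=0, b=1, c=0: formula gives 0, f = 0 ✓
  a=0, b=1, c=1: formula gives 1, f = 1 ✓
  a=1, b=0, c=0: formula gives 1, f = 1 ✓
  … (the remaining 3 rows also agree.)
All 8 rows match — the expression computes f exactly.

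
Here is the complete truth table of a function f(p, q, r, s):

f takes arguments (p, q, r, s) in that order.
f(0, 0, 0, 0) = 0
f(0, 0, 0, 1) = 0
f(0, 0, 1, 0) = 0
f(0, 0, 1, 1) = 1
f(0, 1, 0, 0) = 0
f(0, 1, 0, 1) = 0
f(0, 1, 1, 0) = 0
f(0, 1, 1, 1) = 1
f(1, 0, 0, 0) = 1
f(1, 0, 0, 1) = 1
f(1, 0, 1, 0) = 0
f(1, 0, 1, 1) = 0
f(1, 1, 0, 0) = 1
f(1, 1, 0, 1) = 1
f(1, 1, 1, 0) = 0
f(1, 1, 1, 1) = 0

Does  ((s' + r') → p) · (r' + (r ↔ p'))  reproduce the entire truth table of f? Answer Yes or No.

Yes

Evaluate ((s' + r') → p) · (r' + (r ↔ p')) on each row and compare to f:
  p=0, q=0, r=0, s=0: formula gives 0, f = 0 ✓
  p=0, q=0, r=0, s=1: formula gives 0, f = 0 ✓
  p=0, q=0, r=1, s=0: formula gives 0, f = 0 ✓
  p=0, q=0, r=1, s=1: formula gives 1, f = 1 ✓
  …and likewise for the remaining 12 rows.
All 16 rows match — the expression computes f exactly.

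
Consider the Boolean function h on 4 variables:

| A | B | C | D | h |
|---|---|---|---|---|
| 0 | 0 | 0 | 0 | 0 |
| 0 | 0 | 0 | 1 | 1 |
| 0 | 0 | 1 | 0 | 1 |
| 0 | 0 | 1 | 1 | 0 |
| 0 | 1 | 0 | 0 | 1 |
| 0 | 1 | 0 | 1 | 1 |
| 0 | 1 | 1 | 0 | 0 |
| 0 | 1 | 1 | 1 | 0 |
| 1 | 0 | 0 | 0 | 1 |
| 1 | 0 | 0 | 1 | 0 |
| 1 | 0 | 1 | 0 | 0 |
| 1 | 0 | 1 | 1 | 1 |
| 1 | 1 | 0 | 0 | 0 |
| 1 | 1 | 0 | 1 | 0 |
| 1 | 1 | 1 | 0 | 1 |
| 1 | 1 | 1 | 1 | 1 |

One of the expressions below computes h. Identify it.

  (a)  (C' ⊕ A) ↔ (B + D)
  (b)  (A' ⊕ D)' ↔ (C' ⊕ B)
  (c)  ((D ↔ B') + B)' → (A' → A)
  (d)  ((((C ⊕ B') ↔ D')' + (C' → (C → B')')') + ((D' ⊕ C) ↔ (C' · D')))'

(b): at (0,1,0,1) it gives 0, but h = 1 — eliminated.
(c): at (0,0,1,0) it gives 0, but h = 1 — eliminated.
(d): at (0,0,0,1) it gives 0, but h = 1 — eliminated.
That leaves (a). Evaluating it on every row reproduces the table of h exactly.

a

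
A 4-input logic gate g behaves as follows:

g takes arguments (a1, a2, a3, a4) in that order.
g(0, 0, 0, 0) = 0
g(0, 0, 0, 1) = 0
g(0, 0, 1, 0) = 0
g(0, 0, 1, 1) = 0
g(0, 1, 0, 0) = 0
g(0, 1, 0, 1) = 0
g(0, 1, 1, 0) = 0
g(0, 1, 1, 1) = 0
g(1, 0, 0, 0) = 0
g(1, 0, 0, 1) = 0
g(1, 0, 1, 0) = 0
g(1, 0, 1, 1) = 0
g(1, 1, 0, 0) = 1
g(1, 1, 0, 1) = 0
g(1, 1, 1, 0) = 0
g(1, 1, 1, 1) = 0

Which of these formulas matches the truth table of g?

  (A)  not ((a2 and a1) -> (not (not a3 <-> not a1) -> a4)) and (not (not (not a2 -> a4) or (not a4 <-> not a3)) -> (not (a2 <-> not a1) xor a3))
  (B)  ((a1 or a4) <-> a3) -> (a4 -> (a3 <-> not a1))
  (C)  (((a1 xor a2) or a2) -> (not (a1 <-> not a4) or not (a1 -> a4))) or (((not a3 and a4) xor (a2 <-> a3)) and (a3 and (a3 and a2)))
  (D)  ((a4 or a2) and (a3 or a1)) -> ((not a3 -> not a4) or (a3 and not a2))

(B) fails at (0,0,0,0): the formula yields 1, g is 0.
(C) fails at (0,0,0,0): the formula yields 1, g is 0.
(D) fails at (0,0,0,0): the formula yields 1, g is 0.
Only (A) survives; checking it on all 16 rows confirms it matches g.

A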